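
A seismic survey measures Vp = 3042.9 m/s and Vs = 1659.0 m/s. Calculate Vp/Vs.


Vp/Vs = 3042.9 / 1659.0
= 1.8342

1.8342


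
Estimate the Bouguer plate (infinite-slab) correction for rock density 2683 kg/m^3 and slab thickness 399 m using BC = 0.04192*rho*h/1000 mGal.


BC = 0.04192 * rho * h / 1000
= 0.04192 * 2683 * 399 / 1000
= 44.8761 mGal

44.8761


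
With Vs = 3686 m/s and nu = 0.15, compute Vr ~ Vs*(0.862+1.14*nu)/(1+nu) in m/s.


Numerator factor = 0.862 + 1.14*0.15 = 1.033
Denominator = 1 + 0.15 = 1.15
Vr = 3686 * 1.033 / 1.15 = 3310.99 m/s

3310.99


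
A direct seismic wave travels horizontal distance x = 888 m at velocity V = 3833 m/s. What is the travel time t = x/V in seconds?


t = x / V
= 888 / 3833
= 0.2317 s

0.2317


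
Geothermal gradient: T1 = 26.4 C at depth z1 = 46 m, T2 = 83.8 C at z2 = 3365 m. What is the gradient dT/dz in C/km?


dT = 83.8 - 26.4 = 57.4 C
dz = 3365 - 46 = 3319 m
gradient = dT/dz * 1000 = 57.4/3319 * 1000 = 17.2944 C/km

17.2944


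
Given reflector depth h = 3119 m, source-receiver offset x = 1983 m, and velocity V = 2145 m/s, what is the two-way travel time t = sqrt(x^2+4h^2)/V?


x^2 + 4h^2 = 1983^2 + 4*3119^2 = 3932289 + 38912644 = 42844933
sqrt(42844933) = 6545.6041
t = 6545.6041 / 2145 = 3.0516 s

3.0516


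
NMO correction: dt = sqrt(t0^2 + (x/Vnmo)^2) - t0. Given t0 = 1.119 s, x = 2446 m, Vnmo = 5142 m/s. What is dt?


x/Vnmo = 2446/5142 = 0.47569
(x/Vnmo)^2 = 0.226281
t0^2 = 1.252161
sqrt(1.252161 + 0.226281) = 1.215912
dt = 1.215912 - 1.119 = 0.096912

0.096912


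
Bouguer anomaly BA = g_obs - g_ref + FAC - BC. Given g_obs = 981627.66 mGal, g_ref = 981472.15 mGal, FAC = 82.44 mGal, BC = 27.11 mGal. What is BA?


BA = g_obs - g_ref + FAC - BC
= 981627.66 - 981472.15 + 82.44 - 27.11
= 210.84 mGal

210.84


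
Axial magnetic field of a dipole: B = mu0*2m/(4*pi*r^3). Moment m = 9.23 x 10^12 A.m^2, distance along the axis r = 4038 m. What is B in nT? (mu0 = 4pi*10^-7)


m = 9.23 x 10^12 = 9230000000000 A.m^2
2m = 18460000000000 A.m^2
r^3 = 4038^3 = 65841382872
B = (4pi*10^-7) * 18460000000000 / (4*pi * 65841382872) * 1e9
= 23197520.154107 / 827387218931.47 * 1e9
= 28037.0782 nT

28037.0782


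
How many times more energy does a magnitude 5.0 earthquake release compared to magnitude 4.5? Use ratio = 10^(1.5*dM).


M2 - M1 = 5.0 - 4.5 = 0.5
1.5 * 0.5 = 0.75
ratio = 10^0.75 = 5.62

5.62


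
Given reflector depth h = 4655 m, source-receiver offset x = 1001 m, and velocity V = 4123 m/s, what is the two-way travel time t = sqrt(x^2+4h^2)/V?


x^2 + 4h^2 = 1001^2 + 4*4655^2 = 1002001 + 86676100 = 87678101
sqrt(87678101) = 9363.6585
t = 9363.6585 / 4123 = 2.2711 s

2.2711


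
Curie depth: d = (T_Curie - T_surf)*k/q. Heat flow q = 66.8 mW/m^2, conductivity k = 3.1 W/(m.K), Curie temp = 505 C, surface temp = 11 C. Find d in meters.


T_Curie - T_surf = 505 - 11 = 494 C
Convert q to W/m^2: 66.8 mW/m^2 = 0.0668 W/m^2
d = 494 * 3.1 / 0.0668 = 22925.15 m

22925.15


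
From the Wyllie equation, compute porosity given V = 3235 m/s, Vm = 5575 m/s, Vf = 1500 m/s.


1/V - 1/Vm = 1/3235 - 1/5575 = 0.00012975
1/Vf - 1/Vm = 1/1500 - 1/5575 = 0.00048729
phi = 0.00012975 / 0.00048729 = 0.2663

0.2663


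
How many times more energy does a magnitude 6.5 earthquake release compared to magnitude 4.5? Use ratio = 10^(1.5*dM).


M2 - M1 = 6.5 - 4.5 = 2.0
1.5 * 2.0 = 3.0
ratio = 10^3.0 = 1000.0

1000.0


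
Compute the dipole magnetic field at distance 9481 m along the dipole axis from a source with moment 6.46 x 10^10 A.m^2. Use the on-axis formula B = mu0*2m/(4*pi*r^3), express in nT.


m = 6.46 x 10^10 = 64600000000 A.m^2
2m = 129200000000 A.m^2
r^3 = 9481^3 = 852241031641
B = (4pi*10^-7) * 129200000000 / (4*pi * 852241031641) * 1e9
= 162357.508338 / 10709576656364.61 * 1e9
= 15.16 nT

15.16


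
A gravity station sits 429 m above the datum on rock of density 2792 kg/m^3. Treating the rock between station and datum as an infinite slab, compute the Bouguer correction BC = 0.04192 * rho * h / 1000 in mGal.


BC = 0.04192 * rho * h / 1000
= 0.04192 * 2792 * 429 / 1000
= 50.2104 mGal

50.2104


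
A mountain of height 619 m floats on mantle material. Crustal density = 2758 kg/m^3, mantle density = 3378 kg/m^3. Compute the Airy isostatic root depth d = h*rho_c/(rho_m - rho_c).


rho_m - rho_c = 3378 - 2758 = 620
d = 619 * 2758 / 620
= 1707202 / 620
= 2753.55 m

2753.55


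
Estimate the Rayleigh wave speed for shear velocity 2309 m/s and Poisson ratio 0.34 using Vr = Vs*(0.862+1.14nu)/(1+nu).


Numerator factor = 0.862 + 1.14*0.34 = 1.2496
Denominator = 1 + 0.34 = 1.34
Vr = 2309 * 1.2496 / 1.34 = 2153.23 m/s

2153.23


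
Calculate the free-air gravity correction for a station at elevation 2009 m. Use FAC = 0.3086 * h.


FAC = 0.3086 * h
= 0.3086 * 2009
= 619.9774 mGal

619.9774


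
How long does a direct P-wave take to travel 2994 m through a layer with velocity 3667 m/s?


t = x / V
= 2994 / 3667
= 0.8165 s

0.8165


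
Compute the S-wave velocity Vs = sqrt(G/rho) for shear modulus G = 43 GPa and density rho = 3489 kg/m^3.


Convert G to Pa: G = 43e9 Pa
Compute G/rho = 43e9 / 3489 = 12324448.266
Vs = sqrt(12324448.266) = 3510.62 m/s

3510.62


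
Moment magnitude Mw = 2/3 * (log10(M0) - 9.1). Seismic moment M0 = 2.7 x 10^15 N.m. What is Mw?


log10(M0) = log10(2.7 x 10^15) = 15.4314
Mw = 2/3 * (15.4314 - 9.1)
= 2/3 * 6.3314
= 4.22

4.22


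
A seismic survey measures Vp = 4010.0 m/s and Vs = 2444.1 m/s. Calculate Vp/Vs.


Vp/Vs = 4010.0 / 2444.1
= 1.6407

1.6407


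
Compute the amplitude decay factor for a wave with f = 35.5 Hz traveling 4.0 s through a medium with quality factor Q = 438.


pi*f*t/Q = pi*35.5*4.0/438 = 1.018507
A/A0 = exp(-1.018507) = 0.361134

0.361134


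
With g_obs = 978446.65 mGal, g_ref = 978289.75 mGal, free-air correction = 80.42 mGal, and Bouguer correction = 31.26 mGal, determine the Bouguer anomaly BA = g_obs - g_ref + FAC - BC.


BA = g_obs - g_ref + FAC - BC
= 978446.65 - 978289.75 + 80.42 - 31.26
= 206.06 mGal

206.06


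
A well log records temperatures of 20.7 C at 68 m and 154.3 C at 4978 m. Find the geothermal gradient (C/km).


dT = 154.3 - 20.7 = 133.6 C
dz = 4978 - 68 = 4910 m
gradient = dT/dz * 1000 = 133.6/4910 * 1000 = 27.2098 C/km

27.2098


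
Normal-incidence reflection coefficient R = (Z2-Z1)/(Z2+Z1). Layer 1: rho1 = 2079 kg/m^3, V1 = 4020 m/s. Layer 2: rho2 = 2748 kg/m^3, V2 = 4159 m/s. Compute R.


Z1 = 2079 * 4020 = 8357580
Z2 = 2748 * 4159 = 11428932
R = (11428932 - 8357580) / (11428932 + 8357580) = 3071352 / 19786512 = 0.1552

0.1552


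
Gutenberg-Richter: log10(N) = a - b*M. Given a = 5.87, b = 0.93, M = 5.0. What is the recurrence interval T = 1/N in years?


log10(N) = 5.87 - 0.93*5.0 = 1.22
N = 10^1.22 = 16.595869
T = 1/N = 1/16.595869 = 0.0603 years

0.0603


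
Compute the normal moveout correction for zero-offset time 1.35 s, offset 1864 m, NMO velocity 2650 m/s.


x/Vnmo = 1864/2650 = 0.703396
(x/Vnmo)^2 = 0.494766
t0^2 = 1.8225
sqrt(1.8225 + 0.494766) = 1.522257
dt = 1.522257 - 1.35 = 0.172257

0.172257


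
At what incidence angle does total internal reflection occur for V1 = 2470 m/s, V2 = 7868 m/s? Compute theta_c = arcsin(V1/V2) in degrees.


V1/V2 = 2470/7868 = 0.31393
theta_c = arcsin(0.31393) = 18.2962 degrees

18.2962


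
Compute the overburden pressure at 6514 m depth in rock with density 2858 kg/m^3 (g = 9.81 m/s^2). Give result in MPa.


P = rho * g * z / 1e6
= 2858 * 9.81 * 6514 / 1e6
= 182632887.72 / 1e6
= 182.6329 MPa

182.6329


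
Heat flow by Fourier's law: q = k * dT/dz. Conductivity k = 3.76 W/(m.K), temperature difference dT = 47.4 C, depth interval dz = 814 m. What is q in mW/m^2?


q = k * dT / dz * 1000
= 3.76 * 47.4 / 814 * 1000
= 0.218948 * 1000
= 218.9484 mW/m^2

218.9484


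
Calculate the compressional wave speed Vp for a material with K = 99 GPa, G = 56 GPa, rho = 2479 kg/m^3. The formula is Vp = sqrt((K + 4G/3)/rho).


First compute the effective modulus:
K + 4G/3 = 99e9 + 4*56e9/3 = 173666666666.67 Pa
Then divide by density:
173666666666.67 / 2479 = 70055129.7566 Pa/(kg/m^3)
Take the square root:
Vp = sqrt(70055129.7566) = 8369.89 m/s

8369.89


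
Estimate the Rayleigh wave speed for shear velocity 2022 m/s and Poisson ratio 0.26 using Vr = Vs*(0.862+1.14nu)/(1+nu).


Numerator factor = 0.862 + 1.14*0.26 = 1.1584
Denominator = 1 + 0.26 = 1.26
Vr = 2022 * 1.1584 / 1.26 = 1858.96 m/s

1858.96


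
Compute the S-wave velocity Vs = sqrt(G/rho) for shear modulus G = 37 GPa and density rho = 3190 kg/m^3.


Convert G to Pa: G = 37e9 Pa
Compute G/rho = 37e9 / 3190 = 11598746.0815
Vs = sqrt(11598746.0815) = 3405.69 m/s

3405.69


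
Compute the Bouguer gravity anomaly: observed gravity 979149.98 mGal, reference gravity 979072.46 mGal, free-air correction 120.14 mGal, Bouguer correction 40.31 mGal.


BA = g_obs - g_ref + FAC - BC
= 979149.98 - 979072.46 + 120.14 - 40.31
= 157.35 mGal

157.35


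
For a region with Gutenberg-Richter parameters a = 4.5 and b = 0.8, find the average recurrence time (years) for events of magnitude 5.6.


log10(N) = 4.5 - 0.8*5.6 = 0.02
N = 10^0.02 = 1.047129
T = 1/N = 1/1.047129 = 0.955 years

0.955


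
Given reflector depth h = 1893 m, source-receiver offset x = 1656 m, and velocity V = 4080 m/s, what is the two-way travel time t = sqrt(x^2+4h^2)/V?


x^2 + 4h^2 = 1656^2 + 4*1893^2 = 2742336 + 14333796 = 17076132
sqrt(17076132) = 4132.3277
t = 4132.3277 / 4080 = 1.0128 s

1.0128


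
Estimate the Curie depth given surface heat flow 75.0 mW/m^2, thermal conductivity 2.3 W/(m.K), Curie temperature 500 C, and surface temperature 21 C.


T_Curie - T_surf = 500 - 21 = 479 C
Convert q to W/m^2: 75.0 mW/m^2 = 0.075 W/m^2
d = 479 * 2.3 / 0.075 = 14689.33 m

14689.33


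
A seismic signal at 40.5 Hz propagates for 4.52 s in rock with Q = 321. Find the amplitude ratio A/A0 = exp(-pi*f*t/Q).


pi*f*t/Q = pi*40.5*4.52/321 = 1.791589
A/A0 = exp(-1.791589) = 0.166695

0.166695


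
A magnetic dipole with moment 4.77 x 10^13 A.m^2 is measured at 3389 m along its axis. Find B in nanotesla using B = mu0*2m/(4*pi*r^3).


m = 4.77 x 10^13 = 47700000000000 A.m^2
2m = 95400000000000 A.m^2
r^3 = 3389^3 = 38923752869
B = (4pi*10^-7) * 95400000000000 / (4*pi * 38923752869) * 1e9
= 119883175.660987 / 489130304253.58 * 1e9
= 245094.5579 nT

245094.5579


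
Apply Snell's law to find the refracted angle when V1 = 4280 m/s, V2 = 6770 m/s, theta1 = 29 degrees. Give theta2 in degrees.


sin(theta1) = sin(29 deg) = 0.48481
sin(theta2) = V2/V1 * sin(theta1) = 6770/4280 * 0.48481 = 0.76686
theta2 = arcsin(0.76686) = 50.0728 degrees

50.0728


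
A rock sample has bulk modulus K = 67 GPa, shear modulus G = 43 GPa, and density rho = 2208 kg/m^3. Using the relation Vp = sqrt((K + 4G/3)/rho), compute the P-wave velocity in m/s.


First compute the effective modulus:
K + 4G/3 = 67e9 + 4*43e9/3 = 124333333333.33 Pa
Then divide by density:
124333333333.33 / 2208 = 56310386.4734 Pa/(kg/m^3)
Take the square root:
Vp = sqrt(56310386.4734) = 7504.02 m/s

7504.02


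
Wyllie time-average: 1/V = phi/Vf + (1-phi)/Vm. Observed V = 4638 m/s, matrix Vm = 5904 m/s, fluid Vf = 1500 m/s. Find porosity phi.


1/V - 1/Vm = 1/4638 - 1/5904 = 4.623e-05
1/Vf - 1/Vm = 1/1500 - 1/5904 = 0.00049729
phi = 4.623e-05 / 0.00049729 = 0.093

0.093


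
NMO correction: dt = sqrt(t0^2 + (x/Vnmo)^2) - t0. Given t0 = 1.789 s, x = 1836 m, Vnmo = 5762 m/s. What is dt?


x/Vnmo = 1836/5762 = 0.318639
(x/Vnmo)^2 = 0.101531
t0^2 = 3.200521
sqrt(3.200521 + 0.101531) = 1.817155
dt = 1.817155 - 1.789 = 0.028155

0.028155


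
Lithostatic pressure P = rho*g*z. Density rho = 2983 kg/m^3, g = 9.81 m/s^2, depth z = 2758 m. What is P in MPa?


P = rho * g * z / 1e6
= 2983 * 9.81 * 2758 / 1e6
= 80707988.34 / 1e6
= 80.708 MPa

80.708


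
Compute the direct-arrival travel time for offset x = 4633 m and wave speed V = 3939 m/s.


t = x / V
= 4633 / 3939
= 1.1762 s

1.1762


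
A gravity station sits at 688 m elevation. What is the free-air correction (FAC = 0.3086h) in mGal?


FAC = 0.3086 * h
= 0.3086 * 688
= 212.3168 mGal

212.3168


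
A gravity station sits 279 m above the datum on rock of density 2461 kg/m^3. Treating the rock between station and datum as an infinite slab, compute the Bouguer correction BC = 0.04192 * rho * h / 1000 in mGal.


BC = 0.04192 * rho * h / 1000
= 0.04192 * 2461 * 279 / 1000
= 28.7831 mGal

28.7831


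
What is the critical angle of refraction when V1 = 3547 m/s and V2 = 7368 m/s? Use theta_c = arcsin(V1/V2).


V1/V2 = 3547/7368 = 0.481406
theta_c = arcsin(0.481406) = 28.7773 degrees

28.7773


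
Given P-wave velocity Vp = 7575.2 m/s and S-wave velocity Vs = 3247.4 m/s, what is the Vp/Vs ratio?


Vp/Vs = 7575.2 / 3247.4
= 2.3327

2.3327


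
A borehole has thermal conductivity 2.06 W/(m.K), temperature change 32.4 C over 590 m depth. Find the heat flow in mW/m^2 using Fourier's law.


q = k * dT / dz * 1000
= 2.06 * 32.4 / 590 * 1000
= 0.113125 * 1000
= 113.1254 mW/m^2

113.1254


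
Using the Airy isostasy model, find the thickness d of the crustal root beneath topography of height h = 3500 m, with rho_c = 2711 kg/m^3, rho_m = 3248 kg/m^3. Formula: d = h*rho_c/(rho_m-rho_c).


rho_m - rho_c = 3248 - 2711 = 537
d = 3500 * 2711 / 537
= 9488500 / 537
= 17669.46 m

17669.46


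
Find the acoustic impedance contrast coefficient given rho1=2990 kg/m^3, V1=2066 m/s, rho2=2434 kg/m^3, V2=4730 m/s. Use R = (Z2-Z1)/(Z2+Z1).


Z1 = 2990 * 2066 = 6177340
Z2 = 2434 * 4730 = 11512820
R = (11512820 - 6177340) / (11512820 + 6177340) = 5335480 / 17690160 = 0.3016

0.3016


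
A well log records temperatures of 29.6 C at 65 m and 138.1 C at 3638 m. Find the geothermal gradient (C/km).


dT = 138.1 - 29.6 = 108.5 C
dz = 3638 - 65 = 3573 m
gradient = dT/dz * 1000 = 108.5/3573 * 1000 = 30.3666 C/km

30.3666


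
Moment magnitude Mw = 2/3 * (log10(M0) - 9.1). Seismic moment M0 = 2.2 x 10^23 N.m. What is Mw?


log10(M0) = log10(2.2 x 10^23) = 23.3424
Mw = 2/3 * (23.3424 - 9.1)
= 2/3 * 14.2424
= 9.49

9.49


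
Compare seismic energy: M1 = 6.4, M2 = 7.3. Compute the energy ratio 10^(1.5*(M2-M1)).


M2 - M1 = 7.3 - 6.4 = 0.9
1.5 * 0.9 = 1.35
ratio = 10^1.35 = 22.39

22.39


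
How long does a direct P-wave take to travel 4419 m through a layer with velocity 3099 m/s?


t = x / V
= 4419 / 3099
= 1.4259 s

1.4259


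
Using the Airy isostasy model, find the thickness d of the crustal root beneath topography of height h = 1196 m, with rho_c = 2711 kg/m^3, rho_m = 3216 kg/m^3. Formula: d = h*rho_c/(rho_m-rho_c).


rho_m - rho_c = 3216 - 2711 = 505
d = 1196 * 2711 / 505
= 3242356 / 505
= 6420.51 m

6420.51


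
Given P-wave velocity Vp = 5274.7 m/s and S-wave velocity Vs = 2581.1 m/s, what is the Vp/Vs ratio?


Vp/Vs = 5274.7 / 2581.1
= 2.0436

2.0436


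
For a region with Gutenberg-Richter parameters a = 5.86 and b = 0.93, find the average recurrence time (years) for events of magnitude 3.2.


log10(N) = 5.86 - 0.93*3.2 = 2.884
N = 10^2.884 = 765.596607
T = 1/N = 1/765.596607 = 0.0013 years

0.0013


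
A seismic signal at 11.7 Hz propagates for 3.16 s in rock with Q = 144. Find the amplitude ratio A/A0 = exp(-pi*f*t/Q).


pi*f*t/Q = pi*11.7*3.16/144 = 0.806604
A/A0 = exp(-0.806604) = 0.446371

0.446371


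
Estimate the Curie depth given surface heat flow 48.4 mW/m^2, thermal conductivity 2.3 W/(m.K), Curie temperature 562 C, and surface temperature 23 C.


T_Curie - T_surf = 562 - 23 = 539 C
Convert q to W/m^2: 48.4 mW/m^2 = 0.0484 W/m^2
d = 539 * 2.3 / 0.0484 = 25613.64 m

25613.64


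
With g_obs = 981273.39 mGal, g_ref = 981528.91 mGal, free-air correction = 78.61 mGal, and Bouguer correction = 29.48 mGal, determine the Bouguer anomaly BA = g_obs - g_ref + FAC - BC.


BA = g_obs - g_ref + FAC - BC
= 981273.39 - 981528.91 + 78.61 - 29.48
= -206.39 mGal

-206.39


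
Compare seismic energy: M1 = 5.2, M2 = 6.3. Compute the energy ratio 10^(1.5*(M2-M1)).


M2 - M1 = 6.3 - 5.2 = 1.1
1.5 * 1.1 = 1.65
ratio = 10^1.65 = 44.67

44.67


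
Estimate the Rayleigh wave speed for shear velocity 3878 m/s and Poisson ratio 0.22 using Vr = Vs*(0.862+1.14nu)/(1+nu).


Numerator factor = 0.862 + 1.14*0.22 = 1.1128
Denominator = 1 + 0.22 = 1.22
Vr = 3878 * 1.1128 / 1.22 = 3537.24 m/s

3537.24


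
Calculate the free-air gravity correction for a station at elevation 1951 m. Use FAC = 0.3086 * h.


FAC = 0.3086 * h
= 0.3086 * 1951
= 602.0786 mGal

602.0786


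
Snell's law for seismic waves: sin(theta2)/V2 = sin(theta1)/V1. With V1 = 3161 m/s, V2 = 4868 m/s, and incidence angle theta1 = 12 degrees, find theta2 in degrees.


sin(theta1) = sin(12 deg) = 0.207912
sin(theta2) = V2/V1 * sin(theta1) = 4868/3161 * 0.207912 = 0.320188
theta2 = arcsin(0.320188) = 18.6743 degrees

18.6743


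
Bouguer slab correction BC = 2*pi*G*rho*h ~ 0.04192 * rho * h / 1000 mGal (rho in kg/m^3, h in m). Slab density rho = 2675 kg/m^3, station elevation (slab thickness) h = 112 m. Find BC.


BC = 0.04192 * rho * h / 1000
= 0.04192 * 2675 * 112 / 1000
= 12.5592 mGal

12.5592


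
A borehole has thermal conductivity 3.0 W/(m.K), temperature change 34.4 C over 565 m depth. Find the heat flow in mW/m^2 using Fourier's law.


q = k * dT / dz * 1000
= 3.0 * 34.4 / 565 * 1000
= 0.182655 * 1000
= 182.6549 mW/m^2

182.6549


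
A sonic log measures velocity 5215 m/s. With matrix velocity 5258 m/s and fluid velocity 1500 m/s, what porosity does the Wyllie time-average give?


1/V - 1/Vm = 1/5215 - 1/5258 = 1.57e-06
1/Vf - 1/Vm = 1/1500 - 1/5258 = 0.00047648
phi = 1.57e-06 / 0.00047648 = 0.0033

0.0033


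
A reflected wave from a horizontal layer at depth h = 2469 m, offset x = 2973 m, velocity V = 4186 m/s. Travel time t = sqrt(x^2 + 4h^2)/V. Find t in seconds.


x^2 + 4h^2 = 2973^2 + 4*2469^2 = 8838729 + 24383844 = 33222573
sqrt(33222573) = 5763.9026
t = 5763.9026 / 4186 = 1.3769 s

1.3769


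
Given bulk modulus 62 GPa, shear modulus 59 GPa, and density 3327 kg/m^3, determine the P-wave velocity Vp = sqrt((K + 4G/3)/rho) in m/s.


First compute the effective modulus:
K + 4G/3 = 62e9 + 4*59e9/3 = 140666666666.67 Pa
Then divide by density:
140666666666.67 / 3327 = 42280332.632 Pa/(kg/m^3)
Take the square root:
Vp = sqrt(42280332.632) = 6502.33 m/s

6502.33


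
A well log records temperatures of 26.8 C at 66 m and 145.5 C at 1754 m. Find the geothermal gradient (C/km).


dT = 145.5 - 26.8 = 118.7 C
dz = 1754 - 66 = 1688 m
gradient = dT/dz * 1000 = 118.7/1688 * 1000 = 70.3199 C/km

70.3199


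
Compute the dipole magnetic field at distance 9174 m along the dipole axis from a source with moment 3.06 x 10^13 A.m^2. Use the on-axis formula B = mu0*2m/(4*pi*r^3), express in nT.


m = 3.06 x 10^13 = 30600000000000 A.m^2
2m = 61200000000000 A.m^2
r^3 = 9174^3 = 772104720024
B = (4pi*10^-7) * 61200000000000 / (4*pi * 772104720024) * 1e9
= 76906188.159878 / 9702554064917.61 * 1e9
= 7926.3859 nT

7926.3859


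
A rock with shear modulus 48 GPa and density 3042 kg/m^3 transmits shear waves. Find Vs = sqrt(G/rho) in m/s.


Convert G to Pa: G = 48e9 Pa
Compute G/rho = 48e9 / 3042 = 15779092.7022
Vs = sqrt(15779092.7022) = 3972.29 m/s

3972.29


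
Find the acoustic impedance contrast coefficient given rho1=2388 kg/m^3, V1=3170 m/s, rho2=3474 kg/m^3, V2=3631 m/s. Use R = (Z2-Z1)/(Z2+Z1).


Z1 = 2388 * 3170 = 7569960
Z2 = 3474 * 3631 = 12614094
R = (12614094 - 7569960) / (12614094 + 7569960) = 5044134 / 20184054 = 0.2499

0.2499


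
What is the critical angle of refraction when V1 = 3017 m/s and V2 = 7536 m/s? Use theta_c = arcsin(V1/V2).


V1/V2 = 3017/7536 = 0.400345
theta_c = arcsin(0.400345) = 23.5997 degrees

23.5997


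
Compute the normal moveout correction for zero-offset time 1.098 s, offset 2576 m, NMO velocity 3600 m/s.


x/Vnmo = 2576/3600 = 0.715556
(x/Vnmo)^2 = 0.51202
t0^2 = 1.205604
sqrt(1.205604 + 0.51202) = 1.310581
dt = 1.310581 - 1.098 = 0.212581

0.212581


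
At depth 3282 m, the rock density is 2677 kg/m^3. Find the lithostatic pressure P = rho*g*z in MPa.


P = rho * g * z / 1e6
= 2677 * 9.81 * 3282 / 1e6
= 86189816.34 / 1e6
= 86.1898 MPa

86.1898


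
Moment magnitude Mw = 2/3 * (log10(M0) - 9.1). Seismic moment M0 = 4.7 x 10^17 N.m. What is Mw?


log10(M0) = log10(4.7 x 10^17) = 17.6721
Mw = 2/3 * (17.6721 - 9.1)
= 2/3 * 8.5721
= 5.71

5.71


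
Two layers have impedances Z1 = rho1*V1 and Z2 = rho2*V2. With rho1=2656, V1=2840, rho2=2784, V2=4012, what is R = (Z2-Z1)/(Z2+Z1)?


Z1 = 2656 * 2840 = 7543040
Z2 = 2784 * 4012 = 11169408
R = (11169408 - 7543040) / (11169408 + 7543040) = 3626368 / 18712448 = 0.1938

0.1938


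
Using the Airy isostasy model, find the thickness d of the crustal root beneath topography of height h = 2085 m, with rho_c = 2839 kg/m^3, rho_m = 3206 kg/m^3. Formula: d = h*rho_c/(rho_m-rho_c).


rho_m - rho_c = 3206 - 2839 = 367
d = 2085 * 2839 / 367
= 5919315 / 367
= 16128.92 m

16128.92


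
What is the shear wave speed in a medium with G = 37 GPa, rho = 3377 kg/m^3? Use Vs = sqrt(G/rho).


Convert G to Pa: G = 37e9 Pa
Compute G/rho = 37e9 / 3377 = 10956470.2399
Vs = sqrt(10956470.2399) = 3310.06 m/s

3310.06


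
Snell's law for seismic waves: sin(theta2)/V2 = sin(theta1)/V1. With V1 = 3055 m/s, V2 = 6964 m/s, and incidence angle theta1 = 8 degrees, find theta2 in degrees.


sin(theta1) = sin(8 deg) = 0.139173
sin(theta2) = V2/V1 * sin(theta1) = 6964/3055 * 0.139173 = 0.317251
theta2 = arcsin(0.317251) = 18.4968 degrees

18.4968


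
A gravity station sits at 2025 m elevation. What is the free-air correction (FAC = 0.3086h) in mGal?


FAC = 0.3086 * h
= 0.3086 * 2025
= 624.915 mGal

624.915


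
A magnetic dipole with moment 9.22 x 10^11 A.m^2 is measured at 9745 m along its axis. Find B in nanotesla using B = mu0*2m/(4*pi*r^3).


m = 9.22 x 10^11 = 922000000000 A.m^2
2m = 1844000000000 A.m^2
r^3 = 9745^3 = 925434168625
B = (4pi*10^-7) * 1844000000000 / (4*pi * 925434168625) * 1e9
= 2317238.741288 / 11629348742133.11 * 1e9
= 199.2578 nT

199.2578


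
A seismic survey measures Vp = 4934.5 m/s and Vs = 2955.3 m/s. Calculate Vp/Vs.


Vp/Vs = 4934.5 / 2955.3
= 1.6697

1.6697


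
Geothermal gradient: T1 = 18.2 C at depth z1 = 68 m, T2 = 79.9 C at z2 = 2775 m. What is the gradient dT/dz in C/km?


dT = 79.9 - 18.2 = 61.7 C
dz = 2775 - 68 = 2707 m
gradient = dT/dz * 1000 = 61.7/2707 * 1000 = 22.7928 C/km

22.7928


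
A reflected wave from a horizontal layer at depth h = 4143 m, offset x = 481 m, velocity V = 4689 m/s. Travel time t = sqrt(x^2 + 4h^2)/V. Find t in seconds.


x^2 + 4h^2 = 481^2 + 4*4143^2 = 231361 + 68657796 = 68889157
sqrt(68889157) = 8299.9492
t = 8299.9492 / 4689 = 1.7701 s

1.7701


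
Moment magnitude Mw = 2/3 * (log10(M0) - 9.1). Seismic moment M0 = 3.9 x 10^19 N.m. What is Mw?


log10(M0) = log10(3.9 x 10^19) = 19.5911
Mw = 2/3 * (19.5911 - 9.1)
= 2/3 * 10.4911
= 6.99

6.99


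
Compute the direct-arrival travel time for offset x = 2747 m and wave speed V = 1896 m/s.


t = x / V
= 2747 / 1896
= 1.4488 s

1.4488


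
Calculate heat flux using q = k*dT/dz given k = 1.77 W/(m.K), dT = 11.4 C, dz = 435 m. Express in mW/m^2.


q = k * dT / dz * 1000
= 1.77 * 11.4 / 435 * 1000
= 0.046386 * 1000
= 46.3862 mW/m^2

46.3862


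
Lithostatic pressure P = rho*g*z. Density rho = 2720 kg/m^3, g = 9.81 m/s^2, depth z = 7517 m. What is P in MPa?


P = rho * g * z / 1e6
= 2720 * 9.81 * 7517 / 1e6
= 200577614.4 / 1e6
= 200.5776 MPa

200.5776


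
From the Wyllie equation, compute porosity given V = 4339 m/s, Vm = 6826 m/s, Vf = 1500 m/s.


1/V - 1/Vm = 1/4339 - 1/6826 = 8.397e-05
1/Vf - 1/Vm = 1/1500 - 1/6826 = 0.00052017
phi = 8.397e-05 / 0.00052017 = 0.1614

0.1614


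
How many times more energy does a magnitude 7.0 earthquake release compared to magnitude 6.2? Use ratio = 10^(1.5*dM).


M2 - M1 = 7.0 - 6.2 = 0.8
1.5 * 0.8 = 1.2
ratio = 10^1.2 = 15.85

15.85


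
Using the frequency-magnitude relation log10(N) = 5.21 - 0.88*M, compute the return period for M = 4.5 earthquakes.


log10(N) = 5.21 - 0.88*4.5 = 1.25
N = 10^1.25 = 17.782794
T = 1/N = 1/17.782794 = 0.0562 years

0.0562


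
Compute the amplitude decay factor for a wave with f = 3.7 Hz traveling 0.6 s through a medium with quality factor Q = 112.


pi*f*t/Q = pi*3.7*0.6/112 = 0.062271
A/A0 = exp(-0.062271) = 0.939628

0.939628


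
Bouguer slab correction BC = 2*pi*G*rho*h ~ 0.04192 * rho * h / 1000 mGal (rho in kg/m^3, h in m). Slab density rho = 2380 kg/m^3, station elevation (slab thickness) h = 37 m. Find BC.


BC = 0.04192 * rho * h / 1000
= 0.04192 * 2380 * 37 / 1000
= 3.6915 mGal

3.6915


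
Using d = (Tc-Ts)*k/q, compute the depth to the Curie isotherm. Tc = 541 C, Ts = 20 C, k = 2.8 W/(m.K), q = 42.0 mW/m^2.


T_Curie - T_surf = 541 - 20 = 521 C
Convert q to W/m^2: 42.0 mW/m^2 = 0.042 W/m^2
d = 521 * 2.8 / 0.042 = 34733.33 m

34733.33


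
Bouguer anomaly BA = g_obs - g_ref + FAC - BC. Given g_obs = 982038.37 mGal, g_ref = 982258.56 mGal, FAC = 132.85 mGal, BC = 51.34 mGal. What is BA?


BA = g_obs - g_ref + FAC - BC
= 982038.37 - 982258.56 + 132.85 - 51.34
= -138.68 mGal

-138.68


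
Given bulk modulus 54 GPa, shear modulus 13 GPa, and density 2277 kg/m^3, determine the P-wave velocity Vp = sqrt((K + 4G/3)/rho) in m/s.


First compute the effective modulus:
K + 4G/3 = 54e9 + 4*13e9/3 = 71333333333.33 Pa
Then divide by density:
71333333333.33 / 2277 = 31327770.4582 Pa/(kg/m^3)
Take the square root:
Vp = sqrt(31327770.4582) = 5597.12 m/s

5597.12


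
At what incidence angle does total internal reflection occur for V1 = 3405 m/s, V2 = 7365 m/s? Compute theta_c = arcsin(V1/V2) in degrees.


V1/V2 = 3405/7365 = 0.462322
theta_c = arcsin(0.462322) = 27.537 degrees

27.537


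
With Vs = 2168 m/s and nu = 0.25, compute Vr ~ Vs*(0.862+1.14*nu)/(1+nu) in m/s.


Numerator factor = 0.862 + 1.14*0.25 = 1.147
Denominator = 1 + 0.25 = 1.25
Vr = 2168 * 1.147 / 1.25 = 1989.36 m/s

1989.36


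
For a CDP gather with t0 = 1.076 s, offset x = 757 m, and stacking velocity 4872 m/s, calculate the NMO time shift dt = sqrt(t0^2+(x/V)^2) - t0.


x/Vnmo = 757/4872 = 0.155378
(x/Vnmo)^2 = 0.024142
t0^2 = 1.157776
sqrt(1.157776 + 0.024142) = 1.087161
dt = 1.087161 - 1.076 = 0.011161

0.011161


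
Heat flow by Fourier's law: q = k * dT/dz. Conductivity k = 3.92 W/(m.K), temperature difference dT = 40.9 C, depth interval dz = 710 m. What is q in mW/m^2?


q = k * dT / dz * 1000
= 3.92 * 40.9 / 710 * 1000
= 0.225814 * 1000
= 225.8141 mW/m^2

225.8141


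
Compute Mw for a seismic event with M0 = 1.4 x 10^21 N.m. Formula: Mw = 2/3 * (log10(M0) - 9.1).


log10(M0) = log10(1.4 x 10^21) = 21.1461
Mw = 2/3 * (21.1461 - 9.1)
= 2/3 * 12.0461
= 8.03

8.03


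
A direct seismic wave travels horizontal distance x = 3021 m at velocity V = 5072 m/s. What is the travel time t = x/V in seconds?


t = x / V
= 3021 / 5072
= 0.5956 s

0.5956


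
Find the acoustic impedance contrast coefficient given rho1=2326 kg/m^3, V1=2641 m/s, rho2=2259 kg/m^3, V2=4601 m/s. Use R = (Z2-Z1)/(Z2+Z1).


Z1 = 2326 * 2641 = 6142966
Z2 = 2259 * 4601 = 10393659
R = (10393659 - 6142966) / (10393659 + 6142966) = 4250693 / 16536625 = 0.257

0.257


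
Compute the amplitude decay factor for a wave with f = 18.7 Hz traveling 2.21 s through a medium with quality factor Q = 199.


pi*f*t/Q = pi*18.7*2.21/199 = 0.652425
A/A0 = exp(-0.652425) = 0.520781

0.520781


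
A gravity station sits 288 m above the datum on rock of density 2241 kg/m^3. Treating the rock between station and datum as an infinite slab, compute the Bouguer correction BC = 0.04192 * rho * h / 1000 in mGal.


BC = 0.04192 * rho * h / 1000
= 0.04192 * 2241 * 288 / 1000
= 27.0555 mGal

27.0555


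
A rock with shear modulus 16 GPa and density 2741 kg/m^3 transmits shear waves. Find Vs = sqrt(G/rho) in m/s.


Convert G to Pa: G = 16e9 Pa
Compute G/rho = 16e9 / 2741 = 5837285.6622
Vs = sqrt(5837285.6622) = 2416.05 m/s

2416.05


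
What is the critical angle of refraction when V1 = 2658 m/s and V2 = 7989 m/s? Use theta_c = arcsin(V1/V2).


V1/V2 = 2658/7989 = 0.332707
theta_c = arcsin(0.332707) = 19.4332 degrees

19.4332


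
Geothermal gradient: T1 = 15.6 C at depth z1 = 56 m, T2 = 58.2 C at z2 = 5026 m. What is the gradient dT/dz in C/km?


dT = 58.2 - 15.6 = 42.6 C
dz = 5026 - 56 = 4970 m
gradient = dT/dz * 1000 = 42.6/4970 * 1000 = 8.5714 C/km

8.5714


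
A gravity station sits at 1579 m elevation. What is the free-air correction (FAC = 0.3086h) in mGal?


FAC = 0.3086 * h
= 0.3086 * 1579
= 487.2794 mGal

487.2794


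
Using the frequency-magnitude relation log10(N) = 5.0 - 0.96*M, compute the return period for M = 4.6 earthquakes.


log10(N) = 5.0 - 0.96*4.6 = 0.584
N = 10^0.584 = 3.837072
T = 1/N = 1/3.837072 = 0.2606 years

0.2606


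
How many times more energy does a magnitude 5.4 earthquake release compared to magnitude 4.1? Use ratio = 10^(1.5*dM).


M2 - M1 = 5.4 - 4.1 = 1.3
1.5 * 1.3 = 1.95
ratio = 10^1.95 = 89.13

89.13


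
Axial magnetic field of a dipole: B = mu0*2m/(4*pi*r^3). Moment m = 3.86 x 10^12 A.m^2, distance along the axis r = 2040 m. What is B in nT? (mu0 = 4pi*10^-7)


m = 3.86 x 10^12 = 3860000000000 A.m^2
2m = 7720000000000 A.m^2
r^3 = 2040^3 = 8489664000
B = (4pi*10^-7) * 7720000000000 / (4*pi * 8489664000) * 1e9
= 9701238.114285 / 106684264215.38 * 1e9
= 90934.1053 nT

90934.1053


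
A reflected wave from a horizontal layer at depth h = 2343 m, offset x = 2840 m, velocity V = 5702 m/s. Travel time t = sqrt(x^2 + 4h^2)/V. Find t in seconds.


x^2 + 4h^2 = 2840^2 + 4*2343^2 = 8065600 + 21958596 = 30024196
sqrt(30024196) = 5479.4339
t = 5479.4339 / 5702 = 0.961 s

0.961


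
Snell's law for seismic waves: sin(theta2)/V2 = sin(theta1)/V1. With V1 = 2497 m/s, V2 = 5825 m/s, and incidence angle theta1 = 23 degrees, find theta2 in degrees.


sin(theta1) = sin(23 deg) = 0.390731
sin(theta2) = V2/V1 * sin(theta1) = 5825/2497 * 0.390731 = 0.911497
theta2 = arcsin(0.911497) = 65.7131 degrees

65.7131


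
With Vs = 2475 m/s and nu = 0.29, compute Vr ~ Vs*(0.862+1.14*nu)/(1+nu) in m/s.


Numerator factor = 0.862 + 1.14*0.29 = 1.1926
Denominator = 1 + 0.29 = 1.29
Vr = 2475 * 1.1926 / 1.29 = 2288.13 m/s

2288.13


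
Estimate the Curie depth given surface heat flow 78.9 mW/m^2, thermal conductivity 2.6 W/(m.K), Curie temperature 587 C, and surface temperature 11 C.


T_Curie - T_surf = 587 - 11 = 576 C
Convert q to W/m^2: 78.9 mW/m^2 = 0.0789 W/m^2
d = 576 * 2.6 / 0.0789 = 18980.99 m

18980.99


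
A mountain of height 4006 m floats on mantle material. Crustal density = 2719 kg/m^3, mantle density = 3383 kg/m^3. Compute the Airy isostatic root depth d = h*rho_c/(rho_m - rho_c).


rho_m - rho_c = 3383 - 2719 = 664
d = 4006 * 2719 / 664
= 10892314 / 664
= 16404.09 m

16404.09


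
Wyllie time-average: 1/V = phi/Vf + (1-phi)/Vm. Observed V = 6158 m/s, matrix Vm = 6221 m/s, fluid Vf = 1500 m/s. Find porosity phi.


1/V - 1/Vm = 1/6158 - 1/6221 = 1.64e-06
1/Vf - 1/Vm = 1/1500 - 1/6221 = 0.00050592
phi = 1.64e-06 / 0.00050592 = 0.0033

0.0033


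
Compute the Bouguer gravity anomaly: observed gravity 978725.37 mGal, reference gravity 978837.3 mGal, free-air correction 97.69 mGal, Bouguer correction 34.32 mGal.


BA = g_obs - g_ref + FAC - BC
= 978725.37 - 978837.3 + 97.69 - 34.32
= -48.56 mGal

-48.56


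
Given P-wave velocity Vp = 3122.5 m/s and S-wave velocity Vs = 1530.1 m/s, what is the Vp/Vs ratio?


Vp/Vs = 3122.5 / 1530.1
= 2.0407

2.0407


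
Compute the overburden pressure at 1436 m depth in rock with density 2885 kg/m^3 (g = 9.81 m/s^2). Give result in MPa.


P = rho * g * z / 1e6
= 2885 * 9.81 * 1436 / 1e6
= 40641456.6 / 1e6
= 40.6415 MPa

40.6415


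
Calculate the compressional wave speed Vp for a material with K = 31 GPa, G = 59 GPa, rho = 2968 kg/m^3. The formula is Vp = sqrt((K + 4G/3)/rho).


First compute the effective modulus:
K + 4G/3 = 31e9 + 4*59e9/3 = 109666666666.67 Pa
Then divide by density:
109666666666.67 / 2968 = 36949685.5346 Pa/(kg/m^3)
Take the square root:
Vp = sqrt(36949685.5346) = 6078.63 m/s

6078.63


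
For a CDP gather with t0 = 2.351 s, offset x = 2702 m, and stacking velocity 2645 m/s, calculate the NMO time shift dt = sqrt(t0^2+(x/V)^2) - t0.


x/Vnmo = 2702/2645 = 1.02155
(x/Vnmo)^2 = 1.043565
t0^2 = 5.527201
sqrt(5.527201 + 1.043565) = 2.56335
dt = 2.56335 - 2.351 = 0.21235

0.21235


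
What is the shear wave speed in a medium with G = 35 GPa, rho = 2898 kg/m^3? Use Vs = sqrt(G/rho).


Convert G to Pa: G = 35e9 Pa
Compute G/rho = 35e9 / 2898 = 12077294.686
Vs = sqrt(12077294.686) = 3475.24 m/s

3475.24


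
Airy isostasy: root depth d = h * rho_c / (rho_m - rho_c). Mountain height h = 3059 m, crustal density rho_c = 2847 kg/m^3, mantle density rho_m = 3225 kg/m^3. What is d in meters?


rho_m - rho_c = 3225 - 2847 = 378
d = 3059 * 2847 / 378
= 8708973 / 378
= 23039.61 m

23039.61


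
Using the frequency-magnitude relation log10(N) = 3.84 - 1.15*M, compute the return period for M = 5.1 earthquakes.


log10(N) = 3.84 - 1.15*5.1 = -2.025
N = 10^-2.025 = 0.009441
T = 1/N = 1/0.009441 = 105.9254 years

105.9254


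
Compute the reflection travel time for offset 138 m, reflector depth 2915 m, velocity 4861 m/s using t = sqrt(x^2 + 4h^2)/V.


x^2 + 4h^2 = 138^2 + 4*2915^2 = 19044 + 33988900 = 34007944
sqrt(34007944) = 5831.633
t = 5831.633 / 4861 = 1.1997 s

1.1997


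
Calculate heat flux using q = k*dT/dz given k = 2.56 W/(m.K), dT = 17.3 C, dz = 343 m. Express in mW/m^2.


q = k * dT / dz * 1000
= 2.56 * 17.3 / 343 * 1000
= 0.12912 * 1000
= 129.1195 mW/m^2

129.1195


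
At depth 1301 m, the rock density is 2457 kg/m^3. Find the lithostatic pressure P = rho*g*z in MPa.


P = rho * g * z / 1e6
= 2457 * 9.81 * 1301 / 1e6
= 31358224.17 / 1e6
= 31.3582 MPa

31.3582


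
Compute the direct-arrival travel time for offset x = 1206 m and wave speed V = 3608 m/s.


t = x / V
= 1206 / 3608
= 0.3343 s

0.3343


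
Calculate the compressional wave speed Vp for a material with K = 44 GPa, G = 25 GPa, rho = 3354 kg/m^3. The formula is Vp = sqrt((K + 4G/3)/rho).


First compute the effective modulus:
K + 4G/3 = 44e9 + 4*25e9/3 = 77333333333.33 Pa
Then divide by density:
77333333333.33 / 3354 = 23057046.3129 Pa/(kg/m^3)
Take the square root:
Vp = sqrt(23057046.3129) = 4801.78 m/s

4801.78


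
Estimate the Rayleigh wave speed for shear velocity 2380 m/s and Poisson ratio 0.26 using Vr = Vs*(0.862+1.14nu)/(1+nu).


Numerator factor = 0.862 + 1.14*0.26 = 1.1584
Denominator = 1 + 0.26 = 1.26
Vr = 2380 * 1.1584 / 1.26 = 2188.09 m/s

2188.09


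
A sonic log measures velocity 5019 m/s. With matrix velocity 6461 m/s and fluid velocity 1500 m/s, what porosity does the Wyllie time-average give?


1/V - 1/Vm = 1/5019 - 1/6461 = 4.447e-05
1/Vf - 1/Vm = 1/1500 - 1/6461 = 0.00051189
phi = 4.447e-05 / 0.00051189 = 0.0869

0.0869


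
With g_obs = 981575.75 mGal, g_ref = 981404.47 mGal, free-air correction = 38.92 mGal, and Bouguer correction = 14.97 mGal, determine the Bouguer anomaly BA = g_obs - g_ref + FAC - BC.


BA = g_obs - g_ref + FAC - BC
= 981575.75 - 981404.47 + 38.92 - 14.97
= 195.23 mGal

195.23


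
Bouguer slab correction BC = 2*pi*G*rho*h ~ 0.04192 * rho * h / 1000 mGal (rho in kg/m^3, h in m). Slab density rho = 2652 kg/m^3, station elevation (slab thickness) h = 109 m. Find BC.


BC = 0.04192 * rho * h / 1000
= 0.04192 * 2652 * 109 / 1000
= 12.1177 mGal

12.1177


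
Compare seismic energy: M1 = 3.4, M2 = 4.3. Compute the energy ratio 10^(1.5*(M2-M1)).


M2 - M1 = 4.3 - 3.4 = 0.9
1.5 * 0.9 = 1.35
ratio = 10^1.35 = 22.39

22.39


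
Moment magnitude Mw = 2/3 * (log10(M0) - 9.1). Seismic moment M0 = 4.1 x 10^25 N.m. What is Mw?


log10(M0) = log10(4.1 x 10^25) = 25.6128
Mw = 2/3 * (25.6128 - 9.1)
= 2/3 * 16.5128
= 11.01

11.01


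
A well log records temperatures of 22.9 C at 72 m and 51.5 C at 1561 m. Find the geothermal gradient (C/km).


dT = 51.5 - 22.9 = 28.6 C
dz = 1561 - 72 = 1489 m
gradient = dT/dz * 1000 = 28.6/1489 * 1000 = 19.2075 C/km

19.2075


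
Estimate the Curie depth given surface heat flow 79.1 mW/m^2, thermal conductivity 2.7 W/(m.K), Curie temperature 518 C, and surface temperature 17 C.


T_Curie - T_surf = 518 - 17 = 501 C
Convert q to W/m^2: 79.1 mW/m^2 = 0.0791 W/m^2
d = 501 * 2.7 / 0.0791 = 17101.14 m

17101.14


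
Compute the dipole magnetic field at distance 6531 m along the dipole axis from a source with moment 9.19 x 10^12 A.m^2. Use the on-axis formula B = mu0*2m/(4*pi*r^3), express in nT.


m = 9.19 x 10^12 = 9190000000000 A.m^2
2m = 18380000000000 A.m^2
r^3 = 6531^3 = 278573019291
B = (4pi*10^-7) * 18380000000000 / (4*pi * 278573019291) * 1e9
= 23096989.189192 / 3500651803571.73 * 1e9
= 6597.911 nT

6597.911


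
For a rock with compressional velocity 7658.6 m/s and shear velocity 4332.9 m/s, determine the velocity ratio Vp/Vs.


Vp/Vs = 7658.6 / 4332.9
= 1.7675

1.7675


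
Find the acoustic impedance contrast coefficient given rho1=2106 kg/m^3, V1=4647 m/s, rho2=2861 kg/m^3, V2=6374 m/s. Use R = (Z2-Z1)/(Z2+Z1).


Z1 = 2106 * 4647 = 9786582
Z2 = 2861 * 6374 = 18236014
R = (18236014 - 9786582) / (18236014 + 9786582) = 8449432 / 28022596 = 0.3015

0.3015


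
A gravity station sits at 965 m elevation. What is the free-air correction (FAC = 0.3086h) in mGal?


FAC = 0.3086 * h
= 0.3086 * 965
= 297.799 mGal

297.799


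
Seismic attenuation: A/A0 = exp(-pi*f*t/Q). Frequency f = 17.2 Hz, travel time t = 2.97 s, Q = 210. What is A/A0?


pi*f*t/Q = pi*17.2*2.97/210 = 0.764215
A/A0 = exp(-0.764215) = 0.465699

0.465699


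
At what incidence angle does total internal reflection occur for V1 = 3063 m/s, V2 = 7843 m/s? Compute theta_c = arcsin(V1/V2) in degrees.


V1/V2 = 3063/7843 = 0.390539
theta_c = arcsin(0.390539) = 22.9881 degrees

22.9881


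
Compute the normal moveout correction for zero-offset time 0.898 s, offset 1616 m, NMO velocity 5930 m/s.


x/Vnmo = 1616/5930 = 0.272513
(x/Vnmo)^2 = 0.074263
t0^2 = 0.806404
sqrt(0.806404 + 0.074263) = 0.938439
dt = 0.938439 - 0.898 = 0.040439

0.040439


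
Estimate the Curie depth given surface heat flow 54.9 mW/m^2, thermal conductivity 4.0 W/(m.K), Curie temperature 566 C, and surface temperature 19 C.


T_Curie - T_surf = 566 - 19 = 547 C
Convert q to W/m^2: 54.9 mW/m^2 = 0.0549 W/m^2
d = 547 * 4.0 / 0.0549 = 39854.28 m

39854.28


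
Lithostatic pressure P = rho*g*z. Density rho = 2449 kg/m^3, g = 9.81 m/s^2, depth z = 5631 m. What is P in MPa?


P = rho * g * z / 1e6
= 2449 * 9.81 * 5631 / 1e6
= 135283029.39 / 1e6
= 135.283 MPa

135.283


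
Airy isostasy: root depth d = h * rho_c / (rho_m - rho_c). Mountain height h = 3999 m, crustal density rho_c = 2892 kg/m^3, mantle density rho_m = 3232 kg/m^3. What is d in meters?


rho_m - rho_c = 3232 - 2892 = 340
d = 3999 * 2892 / 340
= 11565108 / 340
= 34015.02 m

34015.02


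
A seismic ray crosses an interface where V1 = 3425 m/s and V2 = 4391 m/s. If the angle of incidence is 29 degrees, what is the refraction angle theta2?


sin(theta1) = sin(29 deg) = 0.48481
sin(theta2) = V2/V1 * sin(theta1) = 4391/3425 * 0.48481 = 0.621547
theta2 = arcsin(0.621547) = 38.4292 degrees

38.4292


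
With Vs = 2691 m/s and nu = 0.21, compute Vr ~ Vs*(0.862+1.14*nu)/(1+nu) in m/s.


Numerator factor = 0.862 + 1.14*0.21 = 1.1014
Denominator = 1 + 0.21 = 1.21
Vr = 2691 * 1.1014 / 1.21 = 2449.48 m/s

2449.48
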